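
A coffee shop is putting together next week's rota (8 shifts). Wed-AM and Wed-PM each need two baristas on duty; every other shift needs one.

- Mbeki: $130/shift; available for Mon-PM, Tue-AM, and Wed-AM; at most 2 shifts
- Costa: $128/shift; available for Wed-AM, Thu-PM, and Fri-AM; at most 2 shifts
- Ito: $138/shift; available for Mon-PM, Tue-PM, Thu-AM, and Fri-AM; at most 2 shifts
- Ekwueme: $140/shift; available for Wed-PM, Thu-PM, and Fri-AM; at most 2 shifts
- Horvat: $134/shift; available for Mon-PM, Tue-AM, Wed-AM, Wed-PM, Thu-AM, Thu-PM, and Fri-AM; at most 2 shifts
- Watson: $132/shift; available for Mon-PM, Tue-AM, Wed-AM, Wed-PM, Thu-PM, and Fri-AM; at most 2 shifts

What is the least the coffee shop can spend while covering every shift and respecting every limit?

Tue-PM can only be covered by Ito, so that assignment is forced.
Picking the cheapest available barista for each shift independently would cost $1312, but that ignores the shift limits.
An optimal schedule: Mon-PM→Mbeki, Tue-AM→Mbeki, Tue-PM→Ito, Wed-AM→Costa+Watson, Wed-PM→Watson+Horvat, Thu-AM→Horvat, Thu-PM→Costa, Fri-AM→Ito.
Total: 130 + 130 + 138 + 128 + 132 + 132 + 134 + 134 + 128 + 138 = $1324.

$1324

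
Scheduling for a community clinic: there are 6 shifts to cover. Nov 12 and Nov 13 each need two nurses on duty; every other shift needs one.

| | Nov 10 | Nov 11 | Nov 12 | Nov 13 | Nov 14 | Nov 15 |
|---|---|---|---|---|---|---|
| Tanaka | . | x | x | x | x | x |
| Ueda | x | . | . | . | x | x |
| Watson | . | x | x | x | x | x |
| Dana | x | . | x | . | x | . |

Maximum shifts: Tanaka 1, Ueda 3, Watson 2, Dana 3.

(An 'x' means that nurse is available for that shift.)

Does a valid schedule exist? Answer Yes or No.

Total capacity is 9 and 8 slots are needed, so capacity alone doesn't rule it out.
Shifts {Nov 11, Nov 12, Nov 13} need 5 worker-slots in total, but the nurses available for any of those shifts (Tanaka, Watson, and Dana) can supply at most 4 among them. So no valid schedule exists.

No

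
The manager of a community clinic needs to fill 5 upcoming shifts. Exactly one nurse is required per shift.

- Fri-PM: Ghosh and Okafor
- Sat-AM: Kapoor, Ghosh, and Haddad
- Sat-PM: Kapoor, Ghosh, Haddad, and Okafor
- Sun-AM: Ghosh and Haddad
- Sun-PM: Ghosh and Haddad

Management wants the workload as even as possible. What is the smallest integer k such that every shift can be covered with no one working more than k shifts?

With 4 nurses and 5 worker-slots to fill, someone must work at least ⌈5/4⌉ = 2 shifts, so k ≥ 2.
k = 2 works: Fri-PM→Ghosh, Sat-AM→Kapoor, Sat-PM→Kapoor, Sun-AM→Ghosh, Sun-PM→Haddad.
Loads: Kapoor 2, Ghosh 2, Haddad 1, Okafor 0 — all ≤ 2.

2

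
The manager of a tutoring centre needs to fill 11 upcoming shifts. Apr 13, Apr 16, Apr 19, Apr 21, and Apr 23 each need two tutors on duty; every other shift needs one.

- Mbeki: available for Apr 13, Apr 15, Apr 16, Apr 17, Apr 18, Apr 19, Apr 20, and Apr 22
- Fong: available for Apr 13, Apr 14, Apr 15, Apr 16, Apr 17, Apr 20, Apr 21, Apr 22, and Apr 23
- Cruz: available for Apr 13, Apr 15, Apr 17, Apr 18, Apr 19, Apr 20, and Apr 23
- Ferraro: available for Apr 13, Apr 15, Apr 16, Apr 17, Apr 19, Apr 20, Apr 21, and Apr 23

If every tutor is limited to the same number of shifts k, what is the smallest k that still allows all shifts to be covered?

4

With 4 tutors and 16 worker-slots to fill, someone must work at least ⌈16/4⌉ = 4 shifts, so k ≥ 4.
k = 4 works: Apr 13→Cruz+Ferraro, Apr 14→Fong, Apr 15→Cruz, Apr 16→Mbeki+Fong, Apr 17→Ferraro, Apr 18→Mbeki, Apr 19→Mbeki+Cruz, Apr 20→Ferraro, Apr 21→Fong+Ferraro, Apr 22→Mbeki, Apr 23→Fong+Cruz.
Loads: Mbeki 4, Fong 4, Cruz 4, Ferraro 4 — all ≤ 4.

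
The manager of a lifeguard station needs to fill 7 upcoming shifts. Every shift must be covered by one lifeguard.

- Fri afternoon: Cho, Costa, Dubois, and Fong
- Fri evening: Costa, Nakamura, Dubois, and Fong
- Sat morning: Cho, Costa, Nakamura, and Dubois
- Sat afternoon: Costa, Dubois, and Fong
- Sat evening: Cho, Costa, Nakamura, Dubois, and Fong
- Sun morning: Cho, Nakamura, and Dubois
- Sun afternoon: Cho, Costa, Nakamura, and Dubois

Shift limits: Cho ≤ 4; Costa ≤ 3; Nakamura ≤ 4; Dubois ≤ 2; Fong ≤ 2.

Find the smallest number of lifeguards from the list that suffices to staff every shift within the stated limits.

2

7 slots to fill and no one can take more than 4, so at least ⌈7/4⌉ = 2 lifeguards are needed.
Cho and Costa alone can cover everything: Fri afternoon→Cho, Fri evening→Costa, Sat morning→Cho, Sat afternoon→Costa, Sat evening→Cho, Sun morning→Cho, Sun afternoon→Costa.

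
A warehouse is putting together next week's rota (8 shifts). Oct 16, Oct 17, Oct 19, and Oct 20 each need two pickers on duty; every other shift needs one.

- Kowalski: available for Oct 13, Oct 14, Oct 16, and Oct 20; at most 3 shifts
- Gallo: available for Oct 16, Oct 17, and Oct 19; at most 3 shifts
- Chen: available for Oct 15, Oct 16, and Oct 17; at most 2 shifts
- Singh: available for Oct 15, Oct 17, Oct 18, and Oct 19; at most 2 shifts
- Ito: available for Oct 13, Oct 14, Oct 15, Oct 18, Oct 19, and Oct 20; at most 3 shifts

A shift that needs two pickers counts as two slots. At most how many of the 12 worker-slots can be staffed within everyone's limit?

12

Total capacity across all pickers is 3+3+2+2+3 = 13, and 12 slots are needed, so at most 12 can be filled.
An assignment achieving 12: Oct 13→Kowalski, Oct 14→Kowalski, Oct 15→Chen, Oct 16→Gallo+Chen, Oct 17→Gallo+Singh, Oct 18→Singh, Oct 19→Gallo+Ito, Oct 20→Kowalski+Ito.
Loads: Kowalski 3/3, Gallo 3/3, Chen 2/2, Singh 2/2, Ito 2/3.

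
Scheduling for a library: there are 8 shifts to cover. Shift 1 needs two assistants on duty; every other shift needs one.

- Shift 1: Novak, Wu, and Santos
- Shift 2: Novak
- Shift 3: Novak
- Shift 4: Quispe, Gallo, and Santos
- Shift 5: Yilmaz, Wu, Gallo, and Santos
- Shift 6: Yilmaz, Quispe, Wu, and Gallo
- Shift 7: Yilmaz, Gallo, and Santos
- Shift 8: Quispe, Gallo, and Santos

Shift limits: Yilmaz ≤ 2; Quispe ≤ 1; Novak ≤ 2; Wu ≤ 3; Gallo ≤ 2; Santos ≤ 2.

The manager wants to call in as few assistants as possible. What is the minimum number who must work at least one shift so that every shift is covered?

9 slots to fill and no one can take more than 3, so at least ⌈9/3⌉ = 3 assistants are needed.
Any 3 assistants together have capacity at most 3+2+2 = 7 < 9 slots, so 3 can never suffice.
Novak, Wu, Gallo, and Santos alone can cover everything: Shift 1→Wu+Santos, Shift 2→Novak, Shift 3→Novak, Shift 4→Gallo, Shift 5→Wu, Shift 6→Wu, Shift 7→Gallo, Shift 8→Santos.

4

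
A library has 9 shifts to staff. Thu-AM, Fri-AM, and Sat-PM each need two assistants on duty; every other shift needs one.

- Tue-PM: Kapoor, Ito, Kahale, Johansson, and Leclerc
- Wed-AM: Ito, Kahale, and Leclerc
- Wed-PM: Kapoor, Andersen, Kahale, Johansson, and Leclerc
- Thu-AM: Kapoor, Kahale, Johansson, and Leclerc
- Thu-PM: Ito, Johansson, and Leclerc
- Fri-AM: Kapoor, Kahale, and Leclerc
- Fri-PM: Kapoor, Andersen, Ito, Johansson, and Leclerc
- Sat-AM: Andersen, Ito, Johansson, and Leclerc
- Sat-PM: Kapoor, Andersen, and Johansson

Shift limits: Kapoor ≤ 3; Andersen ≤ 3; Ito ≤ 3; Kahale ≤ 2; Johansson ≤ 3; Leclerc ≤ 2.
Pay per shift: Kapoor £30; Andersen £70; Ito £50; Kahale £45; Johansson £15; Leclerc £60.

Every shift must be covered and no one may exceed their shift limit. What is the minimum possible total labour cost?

£435

Picking the cheapest available assistant for each shift independently would cost £285, but that ignores the shift limits.
An optimal schedule: Tue-PM→Ito, Wed-AM→Kahale, Wed-PM→Johansson, Thu-AM→Kapoor+Leclerc, Thu-PM→Johansson, Fri-AM→Kapoor+Kahale, Fri-PM→Ito, Sat-AM→Ito, Sat-PM→Johansson+Kapoor.
Total: 50 + 45 + 15 + 30 + 60 + 15 + 30 + 45 + 50 + 50 + 15 + 30 = £435.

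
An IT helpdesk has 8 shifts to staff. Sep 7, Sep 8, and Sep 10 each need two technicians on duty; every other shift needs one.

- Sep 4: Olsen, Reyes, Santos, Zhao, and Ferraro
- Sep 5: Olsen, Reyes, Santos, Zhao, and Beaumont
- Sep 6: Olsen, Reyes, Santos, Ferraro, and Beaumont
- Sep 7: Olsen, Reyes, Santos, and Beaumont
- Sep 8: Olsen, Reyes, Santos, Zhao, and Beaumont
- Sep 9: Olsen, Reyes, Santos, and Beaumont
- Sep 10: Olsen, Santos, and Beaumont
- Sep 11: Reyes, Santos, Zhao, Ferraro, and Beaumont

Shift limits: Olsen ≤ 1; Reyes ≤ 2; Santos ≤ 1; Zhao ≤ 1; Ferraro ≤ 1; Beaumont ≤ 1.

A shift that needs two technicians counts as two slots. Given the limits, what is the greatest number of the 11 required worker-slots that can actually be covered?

7

Total capacity across all technicians is 1+2+1+1+1+1 = 7, and 11 slots are needed, so at most 7 can be filled.
An assignment achieving 7: Sep 4→Zhao, Sep 6→Ferraro, Sep 7→Reyes+Beaumont, Sep 9→Reyes, Sep 10→Olsen+Santos.
Loads: Olsen 1/1, Reyes 2/2, Santos 1/1, Zhao 1/1, Ferraro 1/1, Beaumont 1/1.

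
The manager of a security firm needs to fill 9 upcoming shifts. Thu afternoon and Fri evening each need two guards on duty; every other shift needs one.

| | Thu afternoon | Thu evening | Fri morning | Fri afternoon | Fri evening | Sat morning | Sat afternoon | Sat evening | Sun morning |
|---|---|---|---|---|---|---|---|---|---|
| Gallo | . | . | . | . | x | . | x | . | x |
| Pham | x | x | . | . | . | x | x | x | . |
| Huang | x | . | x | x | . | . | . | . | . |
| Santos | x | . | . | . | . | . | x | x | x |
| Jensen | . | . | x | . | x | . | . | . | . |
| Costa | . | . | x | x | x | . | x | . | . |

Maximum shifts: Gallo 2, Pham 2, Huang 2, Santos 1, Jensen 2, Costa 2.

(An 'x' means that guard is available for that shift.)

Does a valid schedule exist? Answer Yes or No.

No

Total capacity is 11 and 11 slots are needed, so capacity alone doesn't rule it out.
Shifts {Thu afternoon, Thu evening, Sat morning, Sat evening} need 5 worker-slots in total, but the guards available for any of those shifts (Pham, Huang, and Santos) can supply at most 4 among them. So no valid schedule exists.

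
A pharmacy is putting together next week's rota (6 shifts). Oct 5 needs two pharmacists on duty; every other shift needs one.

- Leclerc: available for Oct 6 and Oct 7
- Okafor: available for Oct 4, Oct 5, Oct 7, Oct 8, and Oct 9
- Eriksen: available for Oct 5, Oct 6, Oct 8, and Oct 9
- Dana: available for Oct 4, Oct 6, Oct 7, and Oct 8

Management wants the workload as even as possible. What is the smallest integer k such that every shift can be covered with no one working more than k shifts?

2

With 4 pharmacists and 7 worker-slots to fill, someone must work at least ⌈7/4⌉ = 2 shifts, so k ≥ 2.
k = 2 works: Oct 4→Okafor, Oct 5→Okafor+Eriksen, Oct 6→Leclerc, Oct 7→Leclerc, Oct 8→Dana, Oct 9→Eriksen.
Loads: Leclerc 2, Okafor 2, Eriksen 2, Dana 1 — all ≤ 2.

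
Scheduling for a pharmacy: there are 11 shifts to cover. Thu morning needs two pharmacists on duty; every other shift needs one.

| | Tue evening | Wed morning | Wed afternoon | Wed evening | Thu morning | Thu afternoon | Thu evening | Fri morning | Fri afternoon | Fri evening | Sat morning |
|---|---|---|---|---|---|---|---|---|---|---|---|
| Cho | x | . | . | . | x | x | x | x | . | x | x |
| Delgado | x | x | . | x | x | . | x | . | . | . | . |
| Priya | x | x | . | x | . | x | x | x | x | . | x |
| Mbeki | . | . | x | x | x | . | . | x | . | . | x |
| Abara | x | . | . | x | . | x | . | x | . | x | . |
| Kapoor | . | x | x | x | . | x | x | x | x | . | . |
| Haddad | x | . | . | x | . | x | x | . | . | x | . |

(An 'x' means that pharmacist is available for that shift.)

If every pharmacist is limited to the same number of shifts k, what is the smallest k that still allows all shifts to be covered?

With 7 pharmacists and 12 worker-slots to fill, someone must work at least ⌈12/7⌉ = 2 shifts, so k ≥ 2.
k = 2 works: Tue evening→Abara, Wed morning→Delgado, Wed afternoon→Mbeki, Wed evening→Kapoor, Thu morning→Cho+Delgado, Thu afternoon→Abara, Thu evening→Kapoor, Fri morning→Mbeki, Fri afternoon→Priya, Fri evening→Cho, Sat morning→Priya.
Loads: Cho 2, Delgado 2, Priya 2, Mbeki 2, Abara 2, Kapoor 2, Haddad 0 — all ≤ 2.

2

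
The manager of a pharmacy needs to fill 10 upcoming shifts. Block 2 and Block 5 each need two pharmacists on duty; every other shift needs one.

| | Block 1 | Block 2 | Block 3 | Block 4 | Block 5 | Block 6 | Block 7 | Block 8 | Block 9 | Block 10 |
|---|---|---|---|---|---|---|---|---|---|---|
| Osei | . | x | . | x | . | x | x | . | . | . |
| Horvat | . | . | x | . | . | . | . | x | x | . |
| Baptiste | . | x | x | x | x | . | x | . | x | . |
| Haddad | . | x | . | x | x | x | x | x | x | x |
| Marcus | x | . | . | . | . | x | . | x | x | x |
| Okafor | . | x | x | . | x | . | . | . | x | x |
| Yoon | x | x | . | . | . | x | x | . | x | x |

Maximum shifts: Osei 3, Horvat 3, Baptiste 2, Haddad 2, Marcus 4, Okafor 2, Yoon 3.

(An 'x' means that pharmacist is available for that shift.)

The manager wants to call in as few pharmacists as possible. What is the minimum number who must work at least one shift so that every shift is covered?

5

12 slots to fill and no one can take more than 4, so at least ⌈12/4⌉ = 3 pharmacists are needed.
No set of 4 pharmacists can cover every shift (each such set leaves at least one shift with no one available or exceeds a cap).
Osei, Horvat, Baptiste, Haddad, and Marcus alone can cover everything: Block 1→Marcus, Block 2→Osei+Baptiste, Block 3→Horvat, Block 4→Osei, Block 5→Baptiste+Haddad, Block 6→Marcus, Block 7→Osei, Block 8→Horvat, Block 9→Horvat, Block 10→Haddad.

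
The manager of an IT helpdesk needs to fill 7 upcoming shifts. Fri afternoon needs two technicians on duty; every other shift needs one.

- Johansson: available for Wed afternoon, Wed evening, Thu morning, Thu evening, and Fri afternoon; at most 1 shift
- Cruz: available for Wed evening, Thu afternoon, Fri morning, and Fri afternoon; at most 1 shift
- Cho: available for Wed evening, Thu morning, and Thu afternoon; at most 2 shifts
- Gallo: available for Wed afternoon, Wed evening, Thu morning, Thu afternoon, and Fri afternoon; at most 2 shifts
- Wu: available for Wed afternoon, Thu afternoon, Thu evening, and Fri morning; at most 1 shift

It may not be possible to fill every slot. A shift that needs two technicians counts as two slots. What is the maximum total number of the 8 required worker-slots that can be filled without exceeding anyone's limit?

7

Total capacity across all technicians is 1+1+2+2+1 = 7, and 8 slots are needed, so at most 7 can be filled.
An assignment achieving 7: Wed afternoon→Gallo, Wed evening→Cho, Thu morning→Cho, Thu afternoon→Wu, Thu evening→Johansson, Fri morning→Cruz, Fri afternoon→Gallo.
Loads: Johansson 1/1, Cruz 1/1, Cho 2/2, Gallo 2/2, Wu 1/1.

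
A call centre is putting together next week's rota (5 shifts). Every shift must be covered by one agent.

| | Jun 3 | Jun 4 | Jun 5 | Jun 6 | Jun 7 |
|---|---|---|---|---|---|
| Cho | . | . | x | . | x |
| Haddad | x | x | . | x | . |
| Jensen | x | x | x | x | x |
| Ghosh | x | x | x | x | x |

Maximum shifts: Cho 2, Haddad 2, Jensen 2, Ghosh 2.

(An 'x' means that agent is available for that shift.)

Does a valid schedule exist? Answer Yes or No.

One valid schedule: Jun 3→Haddad, Jun 4→Haddad, Jun 5→Cho, Jun 6→Jensen, Jun 7→Cho.
Loads: Cho 2/2, Haddad 2/2, Jensen 1/2, Ghosh 0/2 — all within limits.

Yes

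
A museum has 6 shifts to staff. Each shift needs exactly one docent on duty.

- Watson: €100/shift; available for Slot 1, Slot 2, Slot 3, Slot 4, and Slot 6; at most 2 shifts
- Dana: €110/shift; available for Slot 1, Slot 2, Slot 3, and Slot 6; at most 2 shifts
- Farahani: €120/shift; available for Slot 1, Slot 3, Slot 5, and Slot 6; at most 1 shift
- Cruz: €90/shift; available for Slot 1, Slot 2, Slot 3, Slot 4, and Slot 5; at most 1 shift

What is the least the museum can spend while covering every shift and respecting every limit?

Picking the cheapest available docent for each shift independently would cost €550, but that ignores the shift limits.
An optimal schedule: Slot 1→Dana, Slot 2→Watson, Slot 3→Cruz, Slot 4→Watson, Slot 5→Farahani, Slot 6→Dana.
Total: 110 + 100 + 90 + 100 + 120 + 110 = €630.

€630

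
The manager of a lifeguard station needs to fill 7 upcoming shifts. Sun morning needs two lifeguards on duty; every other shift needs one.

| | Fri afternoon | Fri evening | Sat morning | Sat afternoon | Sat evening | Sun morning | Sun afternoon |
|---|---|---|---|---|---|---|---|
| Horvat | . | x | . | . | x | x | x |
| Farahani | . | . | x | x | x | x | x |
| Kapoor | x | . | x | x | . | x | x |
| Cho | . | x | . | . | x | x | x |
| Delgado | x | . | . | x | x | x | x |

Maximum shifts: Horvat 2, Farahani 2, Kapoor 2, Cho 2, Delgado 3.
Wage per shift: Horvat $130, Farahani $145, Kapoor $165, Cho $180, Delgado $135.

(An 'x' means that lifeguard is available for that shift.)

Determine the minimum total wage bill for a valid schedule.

Picking the cheapest available lifeguard for each shift independently would cost $1070, but that ignores the shift limits.
An optimal schedule: Fri afternoon→Delgado, Fri evening→Horvat, Sat morning→Farahani, Sat afternoon→Delgado, Sat evening→Horvat, Sun morning→Farahani+Kapoor, Sun afternoon→Delgado.
Total: 135 + 130 + 145 + 135 + 130 + 145 + 165 + 135 = $1120.

$1120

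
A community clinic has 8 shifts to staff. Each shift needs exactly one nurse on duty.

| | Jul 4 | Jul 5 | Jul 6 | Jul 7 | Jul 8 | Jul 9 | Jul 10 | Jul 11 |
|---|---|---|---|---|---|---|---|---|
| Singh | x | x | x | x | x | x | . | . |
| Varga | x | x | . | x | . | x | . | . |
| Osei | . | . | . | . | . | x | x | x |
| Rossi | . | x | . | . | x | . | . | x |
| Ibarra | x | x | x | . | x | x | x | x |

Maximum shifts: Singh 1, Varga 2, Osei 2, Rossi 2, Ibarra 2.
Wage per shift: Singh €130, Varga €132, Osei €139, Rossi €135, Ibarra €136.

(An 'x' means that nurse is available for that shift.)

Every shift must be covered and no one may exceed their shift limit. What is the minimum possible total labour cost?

€1075

Picking the cheapest available nurse for each shift independently would cost €1051, but that ignores the shift limits.
An optimal schedule: Jul 4→Varga, Jul 5→Ibarra, Jul 6→Singh, Jul 7→Varga, Jul 8→Rossi, Jul 9→Osei, Jul 10→Ibarra, Jul 11→Rossi.
Total: 132 + 136 + 130 + 132 + 135 + 139 + 136 + 135 = €1075.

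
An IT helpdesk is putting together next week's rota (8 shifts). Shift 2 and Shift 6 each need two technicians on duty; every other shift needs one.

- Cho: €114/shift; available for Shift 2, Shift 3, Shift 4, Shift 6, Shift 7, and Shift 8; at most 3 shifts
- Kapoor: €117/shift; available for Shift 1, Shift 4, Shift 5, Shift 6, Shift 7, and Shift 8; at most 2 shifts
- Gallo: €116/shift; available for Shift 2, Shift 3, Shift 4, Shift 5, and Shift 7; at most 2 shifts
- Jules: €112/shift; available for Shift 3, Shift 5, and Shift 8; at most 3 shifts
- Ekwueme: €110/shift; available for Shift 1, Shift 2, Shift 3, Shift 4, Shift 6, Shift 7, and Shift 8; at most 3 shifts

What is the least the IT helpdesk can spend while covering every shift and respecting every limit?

Picking the cheapest available technician for each shift independently would cost €1110, but that ignores the shift limits.
An optimal schedule: Shift 1→Ekwueme, Shift 2→Ekwueme+Cho, Shift 3→Jules, Shift 4→Cho, Shift 5→Jules, Shift 6→Ekwueme+Cho, Shift 7→Gallo, Shift 8→Jules.
Total: 110 + 110 + 114 + 112 + 114 + 112 + 110 + 114 + 116 + 112 = €1124.

€1124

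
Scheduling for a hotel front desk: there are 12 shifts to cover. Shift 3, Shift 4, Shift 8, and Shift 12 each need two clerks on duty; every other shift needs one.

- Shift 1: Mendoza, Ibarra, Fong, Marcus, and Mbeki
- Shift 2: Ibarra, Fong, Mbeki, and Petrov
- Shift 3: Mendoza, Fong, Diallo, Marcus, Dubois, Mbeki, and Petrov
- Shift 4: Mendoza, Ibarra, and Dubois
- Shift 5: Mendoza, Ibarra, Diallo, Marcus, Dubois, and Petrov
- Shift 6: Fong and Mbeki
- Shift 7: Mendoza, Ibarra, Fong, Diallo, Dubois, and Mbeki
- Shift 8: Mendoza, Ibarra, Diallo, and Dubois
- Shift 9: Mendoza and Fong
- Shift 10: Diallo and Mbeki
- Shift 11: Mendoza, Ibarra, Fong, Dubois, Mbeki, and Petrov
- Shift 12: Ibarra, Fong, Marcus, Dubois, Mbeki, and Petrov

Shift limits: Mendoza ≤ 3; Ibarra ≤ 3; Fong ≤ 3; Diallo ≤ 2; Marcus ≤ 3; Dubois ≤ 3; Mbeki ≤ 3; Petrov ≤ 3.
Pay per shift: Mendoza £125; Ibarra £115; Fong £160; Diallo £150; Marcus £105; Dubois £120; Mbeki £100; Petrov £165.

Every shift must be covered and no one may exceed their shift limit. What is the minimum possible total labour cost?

Picking the cheapest available clerk for each shift independently would cost £1710, but that ignores the shift limits.
An optimal schedule: Shift 1→Marcus, Shift 2→Mbeki, Shift 3→Mendoza+Diallo, Shift 4→Ibarra+Dubois, Shift 5→Marcus, Shift 6→Mbeki, Shift 7→Ibarra, Shift 8→Ibarra+Dubois, Shift 9→Mendoza, Shift 10→Mbeki, Shift 11→Mendoza, Shift 12→Marcus+Dubois.
Total: 105 + 100 + 125 + 150 + 115 + 120 + 105 + 100 + 115 + 115 + 120 + 125 + 100 + 125 + 105 + 120 = £1845.

£1845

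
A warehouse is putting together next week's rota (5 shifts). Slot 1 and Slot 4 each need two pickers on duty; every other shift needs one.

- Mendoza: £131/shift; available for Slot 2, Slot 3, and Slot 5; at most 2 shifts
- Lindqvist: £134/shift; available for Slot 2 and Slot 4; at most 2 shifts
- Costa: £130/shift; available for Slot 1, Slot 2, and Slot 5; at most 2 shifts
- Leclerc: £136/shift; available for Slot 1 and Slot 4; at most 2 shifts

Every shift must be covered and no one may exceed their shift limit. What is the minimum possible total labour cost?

Slot 1 can only be covered by Costa and Leclerc, so that assignment is forced.
Slot 3 can only be covered by Mendoza, so that assignment is forced.
Slot 4 can only be covered by Lindqvist and Leclerc, so that assignment is forced.
Picking the cheapest available picker for each shift independently would cost £927, but that ignores the shift limits.
An optimal schedule: Slot 1→Costa+Leclerc, Slot 2→Mendoza, Slot 3→Mendoza, Slot 4→Lindqvist+Leclerc, Slot 5→Costa.
Total: 130 + 136 + 131 + 131 + 134 + 136 + 130 = £928.

£928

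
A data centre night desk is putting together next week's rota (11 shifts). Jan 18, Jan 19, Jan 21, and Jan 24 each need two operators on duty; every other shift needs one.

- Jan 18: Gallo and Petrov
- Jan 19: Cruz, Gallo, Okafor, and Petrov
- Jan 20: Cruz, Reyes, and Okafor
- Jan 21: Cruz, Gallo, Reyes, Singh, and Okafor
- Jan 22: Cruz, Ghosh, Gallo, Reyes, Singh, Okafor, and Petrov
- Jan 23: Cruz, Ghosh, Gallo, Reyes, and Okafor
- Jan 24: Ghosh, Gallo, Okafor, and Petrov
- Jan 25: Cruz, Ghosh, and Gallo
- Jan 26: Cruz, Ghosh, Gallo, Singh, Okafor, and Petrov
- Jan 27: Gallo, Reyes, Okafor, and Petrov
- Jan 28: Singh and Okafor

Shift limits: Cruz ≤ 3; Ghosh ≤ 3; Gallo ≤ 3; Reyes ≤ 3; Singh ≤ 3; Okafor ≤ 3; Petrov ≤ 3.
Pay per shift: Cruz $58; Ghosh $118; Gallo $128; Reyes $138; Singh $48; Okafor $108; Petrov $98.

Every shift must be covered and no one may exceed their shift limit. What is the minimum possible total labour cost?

$1300

Jan 18 can only be covered by Gallo and Petrov, so that assignment is forced.
Picking the cheapest available operator for each shift independently would cost $1110, but that ignores the shift limits.
An optimal schedule: Jan 18→Petrov+Gallo, Jan 19→Petrov+Okafor, Jan 20→Cruz, Jan 21→Singh+Okafor, Jan 22→Ghosh, Jan 23→Cruz, Jan 24→Okafor+Ghosh, Jan 25→Cruz, Jan 26→Singh, Jan 27→Petrov, Jan 28→Singh.
Total: 98 + 128 + 98 + 108 + 58 + 48 + 108 + 118 + 58 + 108 + 118 + 58 + 48 + 98 + 48 = $1300.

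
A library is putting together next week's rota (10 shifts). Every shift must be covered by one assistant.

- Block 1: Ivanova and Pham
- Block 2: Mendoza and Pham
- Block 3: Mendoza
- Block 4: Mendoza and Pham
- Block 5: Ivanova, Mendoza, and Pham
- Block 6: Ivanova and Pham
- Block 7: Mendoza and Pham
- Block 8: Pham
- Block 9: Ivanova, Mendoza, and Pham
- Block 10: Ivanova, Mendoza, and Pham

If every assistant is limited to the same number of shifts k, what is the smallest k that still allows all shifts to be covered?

4

With 3 assistants and 10 worker-slots to fill, someone must work at least ⌈10/3⌉ = 4 shifts, so k ≥ 4.
k = 4 works: Block 1→Ivanova, Block 2→Mendoza, Block 3→Mendoza, Block 4→Mendoza, Block 5→Ivanova, Block 6→Ivanova, Block 7→Mendoza, Block 8→Pham, Block 9→Ivanova, Block 10→Pham.
Loads: Ivanova 4, Mendoza 4, Pham 2 — all ≤ 4.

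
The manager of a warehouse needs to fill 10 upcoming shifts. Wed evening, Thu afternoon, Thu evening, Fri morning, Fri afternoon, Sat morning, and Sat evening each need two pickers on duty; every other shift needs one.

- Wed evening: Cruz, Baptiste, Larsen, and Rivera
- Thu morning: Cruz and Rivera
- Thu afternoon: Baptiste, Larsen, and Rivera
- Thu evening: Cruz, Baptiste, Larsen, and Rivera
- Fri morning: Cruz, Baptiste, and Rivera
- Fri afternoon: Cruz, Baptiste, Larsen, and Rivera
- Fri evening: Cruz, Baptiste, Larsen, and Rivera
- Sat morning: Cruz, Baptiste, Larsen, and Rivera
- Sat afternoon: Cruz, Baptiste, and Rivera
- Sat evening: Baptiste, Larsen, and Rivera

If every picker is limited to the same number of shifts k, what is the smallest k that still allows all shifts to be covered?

With 4 pickers and 17 worker-slots to fill, someone must work at least ⌈17/4⌉ = 5 shifts, so k ≥ 5.
k = 5 works: Wed evening→Cruz+Baptiste, Thu morning→Cruz, Thu afternoon→Baptiste+Larsen, Thu evening→Baptiste+Larsen, Fri morning→Cruz+Baptiste, Fri afternoon→Larsen+Rivera, Fri evening→Cruz, Sat morning→Larsen+Rivera, Sat afternoon→Cruz, Sat evening→Baptiste+Larsen.
Loads: Cruz 5, Baptiste 5, Larsen 5, Rivera 2 — all ≤ 5.

5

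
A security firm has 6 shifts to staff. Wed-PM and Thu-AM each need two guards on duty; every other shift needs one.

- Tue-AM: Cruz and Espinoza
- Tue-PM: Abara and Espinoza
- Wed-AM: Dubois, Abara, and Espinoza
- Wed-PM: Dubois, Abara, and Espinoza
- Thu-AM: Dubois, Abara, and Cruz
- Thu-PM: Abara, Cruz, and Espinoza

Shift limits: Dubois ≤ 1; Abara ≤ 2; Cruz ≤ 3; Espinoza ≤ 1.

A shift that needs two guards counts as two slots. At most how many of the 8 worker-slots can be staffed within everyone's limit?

7

Total capacity across all guards is 1+2+3+1 = 7, and 8 slots are needed, so at most 7 can be filled.
An assignment achieving 7: Tue-AM→Cruz, Tue-PM→Abara, Wed-AM→Dubois, Wed-PM→Abara+Espinoza, Thu-AM→Cruz, Thu-PM→Cruz.
Loads: Dubois 1/1, Abara 2/2, Cruz 3/3, Espinoza 1/1.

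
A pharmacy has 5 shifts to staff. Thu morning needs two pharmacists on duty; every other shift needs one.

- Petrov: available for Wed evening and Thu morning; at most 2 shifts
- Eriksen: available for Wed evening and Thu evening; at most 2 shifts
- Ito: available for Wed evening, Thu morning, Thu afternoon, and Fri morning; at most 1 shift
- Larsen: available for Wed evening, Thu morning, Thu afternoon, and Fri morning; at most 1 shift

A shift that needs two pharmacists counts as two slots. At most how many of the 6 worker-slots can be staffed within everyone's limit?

Total capacity across all pharmacists is 2+2+1+1 = 6, and 6 slots are needed, so at most 6 can be filled.
Shifts {Thu morning, Thu afternoon, Fri morning} need 4 slots but only Petrov, Ito, and Larsen are available for them, supplying at most 3 — so at least 1 slot must go unfilled.
An assignment achieving 5: Wed evening→Petrov, Thu morning→Petrov, Thu afternoon→Ito, Thu evening→Eriksen, Fri morning→Larsen.
Loads: Petrov 2/2, Eriksen 1/2, Ito 1/1, Larsen 1/1.

5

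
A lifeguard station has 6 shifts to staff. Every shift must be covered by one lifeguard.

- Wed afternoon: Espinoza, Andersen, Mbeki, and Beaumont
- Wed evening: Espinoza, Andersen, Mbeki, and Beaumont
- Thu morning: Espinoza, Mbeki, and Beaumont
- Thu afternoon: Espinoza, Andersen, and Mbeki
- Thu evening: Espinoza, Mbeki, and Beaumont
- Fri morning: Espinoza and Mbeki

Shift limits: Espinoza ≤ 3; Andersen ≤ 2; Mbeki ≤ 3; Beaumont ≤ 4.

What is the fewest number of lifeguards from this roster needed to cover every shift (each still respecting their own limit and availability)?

6 slots to fill and no one can take more than 4, so at least ⌈6/4⌉ = 2 lifeguards are needed.
Espinoza and Mbeki alone can cover everything: Wed afternoon→Espinoza, Wed evening→Espinoza, Thu morning→Espinoza, Thu afternoon→Mbeki, Thu evening→Mbeki, Fri morning→Mbeki.

2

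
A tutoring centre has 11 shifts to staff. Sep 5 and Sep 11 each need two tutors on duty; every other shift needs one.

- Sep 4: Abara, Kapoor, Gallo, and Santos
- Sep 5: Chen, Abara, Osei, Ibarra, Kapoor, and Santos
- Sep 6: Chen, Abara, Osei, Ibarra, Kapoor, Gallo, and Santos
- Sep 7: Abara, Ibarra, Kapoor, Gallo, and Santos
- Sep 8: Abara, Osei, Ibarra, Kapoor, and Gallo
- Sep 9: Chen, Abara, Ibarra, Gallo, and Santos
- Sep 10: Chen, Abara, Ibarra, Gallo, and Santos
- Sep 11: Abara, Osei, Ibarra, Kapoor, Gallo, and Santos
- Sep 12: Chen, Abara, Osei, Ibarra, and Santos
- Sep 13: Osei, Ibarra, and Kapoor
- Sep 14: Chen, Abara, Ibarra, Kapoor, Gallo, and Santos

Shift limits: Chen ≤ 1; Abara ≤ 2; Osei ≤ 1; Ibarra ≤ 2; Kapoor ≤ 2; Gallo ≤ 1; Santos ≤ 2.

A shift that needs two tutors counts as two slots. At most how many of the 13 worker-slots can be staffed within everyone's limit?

Total capacity across all tutors is 1+2+1+2+2+1+2 = 11, and 13 slots are needed, so at most 11 can be filled.
An assignment achieving 11: Sep 4→Abara, Sep 5→Kapoor+Santos, Sep 7→Abara, Sep 8→Ibarra, Sep 9→Chen, Sep 10→Ibarra, Sep 11→Kapoor+Gallo, Sep 12→Santos, Sep 13→Osei.
Loads: Chen 1/1, Abara 2/2, Osei 1/1, Ibarra 2/2, Kapoor 2/2, Gallo 1/1, Santos 2/2.

11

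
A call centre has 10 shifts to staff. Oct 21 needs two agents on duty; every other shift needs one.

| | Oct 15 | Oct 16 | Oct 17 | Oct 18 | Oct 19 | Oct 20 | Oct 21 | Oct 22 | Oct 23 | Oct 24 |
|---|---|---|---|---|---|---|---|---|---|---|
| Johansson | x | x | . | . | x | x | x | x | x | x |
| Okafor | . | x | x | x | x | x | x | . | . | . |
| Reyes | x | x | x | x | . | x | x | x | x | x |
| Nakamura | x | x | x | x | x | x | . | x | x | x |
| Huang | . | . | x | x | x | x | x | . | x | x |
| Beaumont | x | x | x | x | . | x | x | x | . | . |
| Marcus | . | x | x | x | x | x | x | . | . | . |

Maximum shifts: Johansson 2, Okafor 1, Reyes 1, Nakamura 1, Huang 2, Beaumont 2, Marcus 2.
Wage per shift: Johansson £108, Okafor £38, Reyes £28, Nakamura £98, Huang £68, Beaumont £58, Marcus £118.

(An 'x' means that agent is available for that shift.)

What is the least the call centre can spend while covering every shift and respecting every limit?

Picking the cheapest available agent for each shift independently would cost £328, but that ignores the shift limits.
An optimal schedule: Oct 15→Johansson, Oct 16→Beaumont, Oct 17→Huang, Oct 18→Huang, Oct 19→Okafor, Oct 20→Marcus, Oct 21→Beaumont+Marcus, Oct 22→Johansson, Oct 23→Reyes, Oct 24→Nakamura.
Total: 108 + 58 + 68 + 68 + 38 + 118 + 58 + 118 + 108 + 28 + 98 = £868.

£868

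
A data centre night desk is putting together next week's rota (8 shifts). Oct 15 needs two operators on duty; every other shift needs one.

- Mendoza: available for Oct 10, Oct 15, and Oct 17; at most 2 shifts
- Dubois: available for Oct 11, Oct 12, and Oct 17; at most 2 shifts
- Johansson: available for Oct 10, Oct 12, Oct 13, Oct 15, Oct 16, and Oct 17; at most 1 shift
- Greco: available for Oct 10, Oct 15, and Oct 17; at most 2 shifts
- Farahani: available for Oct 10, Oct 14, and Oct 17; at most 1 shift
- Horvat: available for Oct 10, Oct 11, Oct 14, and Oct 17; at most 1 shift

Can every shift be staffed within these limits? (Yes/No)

No

Total capacity is 9 and 9 slots are needed, so capacity alone doesn't rule it out.
Shifts {Oct 13, Oct 16} need 2 worker-slots in total, but the operators available for any of those shifts (Johansson) can supply at most 1 among them. So no valid schedule exists.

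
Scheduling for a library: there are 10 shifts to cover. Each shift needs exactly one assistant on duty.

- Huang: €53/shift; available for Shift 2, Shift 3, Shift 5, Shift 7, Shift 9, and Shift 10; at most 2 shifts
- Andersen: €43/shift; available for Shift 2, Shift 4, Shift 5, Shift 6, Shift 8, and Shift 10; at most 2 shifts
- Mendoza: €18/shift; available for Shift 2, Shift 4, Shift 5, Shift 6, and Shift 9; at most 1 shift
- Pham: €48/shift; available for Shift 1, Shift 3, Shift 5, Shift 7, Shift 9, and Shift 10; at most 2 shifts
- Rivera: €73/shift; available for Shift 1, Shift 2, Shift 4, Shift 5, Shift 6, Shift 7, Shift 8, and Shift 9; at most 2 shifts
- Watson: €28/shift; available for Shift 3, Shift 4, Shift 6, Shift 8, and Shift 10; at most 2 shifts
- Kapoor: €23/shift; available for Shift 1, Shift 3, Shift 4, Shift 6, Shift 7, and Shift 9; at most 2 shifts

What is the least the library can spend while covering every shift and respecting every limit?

€355

Picking the cheapest available assistant for each shift independently would cost €215, but that ignores the shift limits.
An optimal schedule: Shift 1→Kapoor, Shift 2→Mendoza, Shift 3→Kapoor, Shift 4→Andersen, Shift 5→Pham, Shift 6→Andersen, Shift 7→Pham, Shift 8→Watson, Shift 9→Huang, Shift 10→Watson.
Total: 23 + 18 + 23 + 43 + 48 + 43 + 48 + 28 + 53 + 28 = €355.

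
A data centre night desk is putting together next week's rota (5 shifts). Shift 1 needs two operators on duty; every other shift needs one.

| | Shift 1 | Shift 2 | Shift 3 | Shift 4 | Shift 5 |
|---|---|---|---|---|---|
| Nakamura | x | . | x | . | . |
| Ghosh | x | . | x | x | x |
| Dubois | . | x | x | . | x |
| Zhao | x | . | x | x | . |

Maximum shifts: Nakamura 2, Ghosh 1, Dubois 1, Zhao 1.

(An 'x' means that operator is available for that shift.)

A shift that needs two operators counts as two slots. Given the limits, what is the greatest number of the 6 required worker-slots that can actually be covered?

Total capacity across all operators is 2+1+1+1 = 5, and 6 slots are needed, so at most 5 can be filled.
An assignment achieving 5: Shift 1→Nakamura+Zhao, Shift 2→Dubois, Shift 3→Nakamura, Shift 4→Ghosh.
Loads: Nakamura 2/2, Ghosh 1/1, Dubois 1/1, Zhao 1/1.

5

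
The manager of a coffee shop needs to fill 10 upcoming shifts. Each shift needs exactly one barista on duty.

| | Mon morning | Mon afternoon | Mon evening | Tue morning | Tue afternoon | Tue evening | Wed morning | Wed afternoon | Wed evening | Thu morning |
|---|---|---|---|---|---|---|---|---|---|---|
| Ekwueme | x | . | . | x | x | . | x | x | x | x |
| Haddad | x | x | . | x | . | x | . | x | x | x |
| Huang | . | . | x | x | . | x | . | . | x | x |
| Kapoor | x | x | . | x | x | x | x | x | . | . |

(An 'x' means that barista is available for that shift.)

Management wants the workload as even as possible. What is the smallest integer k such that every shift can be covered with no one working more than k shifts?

3

With 4 baristas and 10 worker-slots to fill, someone must work at least ⌈10/4⌉ = 3 shifts, so k ≥ 3.
k = 3 works: Mon morning→Ekwueme, Mon afternoon→Haddad, Mon evening→Huang, Tue morning→Kapoor, Tue afternoon→Ekwueme, Tue evening→Haddad, Wed morning→Ekwueme, Wed afternoon→Haddad, Wed evening→Huang, Thu morning→Huang.
Loads: Ekwueme 3, Haddad 3, Huang 3, Kapoor 1 — all ≤ 3.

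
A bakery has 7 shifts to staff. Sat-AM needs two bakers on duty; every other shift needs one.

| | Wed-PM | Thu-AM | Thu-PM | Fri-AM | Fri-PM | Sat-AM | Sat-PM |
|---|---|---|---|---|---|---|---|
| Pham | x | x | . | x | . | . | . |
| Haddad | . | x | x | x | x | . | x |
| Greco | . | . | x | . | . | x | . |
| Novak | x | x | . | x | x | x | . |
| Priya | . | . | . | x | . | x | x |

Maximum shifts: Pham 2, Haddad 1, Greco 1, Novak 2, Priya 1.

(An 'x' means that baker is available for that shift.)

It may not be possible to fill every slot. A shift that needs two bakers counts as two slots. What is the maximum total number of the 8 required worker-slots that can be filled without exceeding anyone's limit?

7

Total capacity across all bakers is 2+1+1+2+1 = 7, and 8 slots are needed, so at most 7 can be filled.
An assignment achieving 7: Wed-PM→Pham, Thu-AM→Pham, Thu-PM→Haddad, Fri-PM→Novak, Sat-AM→Greco+Novak, Sat-PM→Priya.
Loads: Pham 2/2, Haddad 1/1, Greco 1/1, Novak 2/2, Priya 1/1.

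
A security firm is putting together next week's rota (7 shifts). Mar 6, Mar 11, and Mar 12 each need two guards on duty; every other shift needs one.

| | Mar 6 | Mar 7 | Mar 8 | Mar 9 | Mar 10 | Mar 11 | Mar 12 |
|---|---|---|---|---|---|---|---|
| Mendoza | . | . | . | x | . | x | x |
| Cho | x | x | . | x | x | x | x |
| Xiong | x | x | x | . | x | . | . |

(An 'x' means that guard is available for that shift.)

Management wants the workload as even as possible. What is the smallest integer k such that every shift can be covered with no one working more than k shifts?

4

With 3 guards and 10 worker-slots to fill, someone must work at least ⌈10/3⌉ = 4 shifts, so k ≥ 4.
k = 4 works: Mar 6→Cho+Xiong, Mar 7→Cho, Mar 8→Xiong, Mar 9→Mendoza, Mar 10→Xiong, Mar 11→Mendoza+Cho, Mar 12→Mendoza+Cho.
Loads: Mendoza 3, Cho 4, Xiong 3 — all ≤ 4.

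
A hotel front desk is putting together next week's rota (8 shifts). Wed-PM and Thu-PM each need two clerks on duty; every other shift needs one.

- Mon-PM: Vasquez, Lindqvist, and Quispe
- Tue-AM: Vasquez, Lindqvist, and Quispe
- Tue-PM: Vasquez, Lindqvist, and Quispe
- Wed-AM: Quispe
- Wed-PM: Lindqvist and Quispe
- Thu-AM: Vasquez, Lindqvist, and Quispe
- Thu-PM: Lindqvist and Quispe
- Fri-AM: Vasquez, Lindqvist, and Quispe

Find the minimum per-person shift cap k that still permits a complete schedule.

4

With 3 clerks and 10 worker-slots to fill, someone must work at least ⌈10/3⌉ = 4 shifts, so k ≥ 4.
k = 4 works: Mon-PM→Vasquez, Tue-AM→Vasquez, Tue-PM→Vasquez, Wed-AM→Quispe, Wed-PM→Lindqvist+Quispe, Thu-AM→Vasquez, Thu-PM→Lindqvist+Quispe, Fri-AM→Lindqvist.
Loads: Vasquez 4, Lindqvist 3, Quispe 3 — all ≤ 4.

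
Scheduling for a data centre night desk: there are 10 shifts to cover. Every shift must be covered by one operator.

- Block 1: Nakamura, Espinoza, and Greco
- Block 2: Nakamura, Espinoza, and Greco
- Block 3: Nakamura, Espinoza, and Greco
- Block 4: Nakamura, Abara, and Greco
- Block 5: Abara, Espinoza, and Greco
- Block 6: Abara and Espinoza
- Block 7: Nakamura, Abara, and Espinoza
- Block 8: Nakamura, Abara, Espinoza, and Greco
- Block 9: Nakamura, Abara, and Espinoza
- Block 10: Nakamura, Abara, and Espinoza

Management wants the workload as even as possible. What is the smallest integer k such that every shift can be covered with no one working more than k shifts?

With 4 operators and 10 worker-slots to fill, someone must work at least ⌈10/4⌉ = 3 shifts, so k ≥ 3.
k = 3 works: Block 1→Nakamura, Block 2→Nakamura, Block 3→Nakamura, Block 4→Abara, Block 5→Abara, Block 6→Abara, Block 7→Espinoza, Block 8→Greco, Block 9→Espinoza, Block 10→Espinoza.
Loads: Nakamura 3, Abara 3, Espinoza 3, Greco 1 — all ≤ 3.

3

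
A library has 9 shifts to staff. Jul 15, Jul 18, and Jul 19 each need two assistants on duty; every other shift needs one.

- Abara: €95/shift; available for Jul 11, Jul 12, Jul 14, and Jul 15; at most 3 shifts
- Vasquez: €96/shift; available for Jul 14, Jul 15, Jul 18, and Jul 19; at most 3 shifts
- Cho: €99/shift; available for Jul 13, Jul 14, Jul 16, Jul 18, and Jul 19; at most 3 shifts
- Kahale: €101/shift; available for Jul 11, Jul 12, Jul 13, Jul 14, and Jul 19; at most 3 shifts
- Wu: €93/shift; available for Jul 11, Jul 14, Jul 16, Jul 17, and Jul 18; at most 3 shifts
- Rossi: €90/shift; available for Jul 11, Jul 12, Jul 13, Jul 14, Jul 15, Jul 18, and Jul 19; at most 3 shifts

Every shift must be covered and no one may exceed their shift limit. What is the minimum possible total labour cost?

Jul 17 can only be covered by Wu, so that assignment is forced.
Picking the cheapest available assistant for each shift independently would cost €1100, but that ignores the shift limits.
An optimal schedule: Jul 11→Abara, Jul 12→Rossi, Jul 13→Rossi, Jul 14→Abara, Jul 15→Abara+Vasquez, Jul 16→Wu, Jul 17→Wu, Jul 18→Wu+Vasquez, Jul 19→Rossi+Vasquez.
Total: 95 + 90 + 90 + 95 + 95 + 96 + 93 + 93 + 93 + 96 + 90 + 96 = €1122.

€1122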